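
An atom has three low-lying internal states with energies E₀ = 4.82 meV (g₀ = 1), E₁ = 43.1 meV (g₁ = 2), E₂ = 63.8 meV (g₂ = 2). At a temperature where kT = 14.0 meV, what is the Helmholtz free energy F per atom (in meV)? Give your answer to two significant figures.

Eᵢ/kT = 0.3443, 3.079, 4.557.
Z = Σ gᵢe^(−Eᵢ/kT) = 1·e^(−0.3443) + 2·e^(−3.079) + 2·e^(−4.557) = 0.7087 + 0.09201 + 0.02099 = 0.8217.
F = −kT ln Z = −14.0 × ln(0.8217) = −14.0 × -0.1964 = 2.7 meV.

2.7 meV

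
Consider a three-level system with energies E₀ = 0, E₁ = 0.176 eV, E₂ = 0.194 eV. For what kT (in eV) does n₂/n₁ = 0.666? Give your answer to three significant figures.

0.0443 eV

n₂/n₁ = exp[−(E₂−E₁)/kT] = 0.666.
⇒ (E₂−E₁)/kT = ln(1/0.666) = ln(1.5015) = 0.40646.
kT = 0.018 eV / 0.40646 = 0.0443 eV.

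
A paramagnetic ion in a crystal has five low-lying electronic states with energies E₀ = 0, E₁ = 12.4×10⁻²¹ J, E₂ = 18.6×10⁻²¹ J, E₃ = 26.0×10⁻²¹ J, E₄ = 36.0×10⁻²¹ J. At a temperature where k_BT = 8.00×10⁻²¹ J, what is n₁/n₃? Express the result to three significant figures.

5.47

n₁/n₃ = exp[−(E₁−E₃)/kT] = exp(−(-13.6 ×10⁻²¹ J)/(8.00 ×10⁻²¹ J)) = exp(1.7000) = 5.47.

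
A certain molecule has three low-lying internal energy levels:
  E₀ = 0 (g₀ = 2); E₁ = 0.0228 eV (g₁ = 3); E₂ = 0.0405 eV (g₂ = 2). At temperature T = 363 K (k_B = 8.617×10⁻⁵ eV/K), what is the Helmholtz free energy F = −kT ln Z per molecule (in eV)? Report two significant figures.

k_BT = 8.617×10⁻⁵ × 363 K = 0.03128 eV.
Eᵢ/kT = 0, 0.7289, 1.295.
Z = Σ gᵢe^(−Eᵢ/kT) = 2·e^(−0) + 3·e^(−0.7289) + 2·e^(−1.295) = 2.000 + 1.447 + 0.5478 = 3.995.
F = −kT ln Z = −0.03128 × ln(3.995) = −0.03128 × 1.385 = -0.043 eV.

-0.043 eV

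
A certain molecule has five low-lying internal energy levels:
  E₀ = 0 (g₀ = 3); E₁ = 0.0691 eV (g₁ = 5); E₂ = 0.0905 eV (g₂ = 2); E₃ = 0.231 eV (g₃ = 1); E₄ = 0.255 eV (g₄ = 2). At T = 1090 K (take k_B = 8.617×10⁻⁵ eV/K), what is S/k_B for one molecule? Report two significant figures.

k_BT = 8.617×10⁻⁵ × 1090 K = 0.09393 eV.
Eᵢ/kT = 0, 0.7357, 0.9635, 2.459, 2.715.
Z = Σ gᵢe^(−Eᵢ/kT) = 3·e^(−0) + 5·e^(−0.7357) + 2·e^(−0.9635) + 1·e^(−2.459) + 2·e^(−2.715) = 3.000 + 2.396 + 0.7631 + 0.08552 + 0.1324 = 6.377.
⟨E⟩ = Σ EᵢPᵢ = 0.04518 eV.
S/k_B = ln Z + ⟨E⟩/kT = ln(6.377) + 0.04518/0.09393 = 1.853 + 0.4810 = 2.3.

2.3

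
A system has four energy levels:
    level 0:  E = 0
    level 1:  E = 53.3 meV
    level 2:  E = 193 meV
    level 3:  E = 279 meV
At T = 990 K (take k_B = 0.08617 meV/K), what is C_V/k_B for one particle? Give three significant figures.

0.513

k_BT = 0.08617 × 990 K = 85.308 meV.
Eᵢ/kT = 0, 0.62479, 2.2624, 3.2705.
Z = Σ e^(−Eᵢ/kT) = e^(−0) + e^(−0.62479) + e^(−2.2624) + e^(−3.2705) = 1.0000 + 0.53537 + 0.10410 + 0.037987 = 1.6775.
⟨E⟩ = 35.305 meV, ⟨E²⟩ = 4980.9 meV².
C_V/k_B = (⟨E²⟩ − ⟨E⟩²)/(kT)² = (4980.9 − 1246.4)/7277.5 = 0.513.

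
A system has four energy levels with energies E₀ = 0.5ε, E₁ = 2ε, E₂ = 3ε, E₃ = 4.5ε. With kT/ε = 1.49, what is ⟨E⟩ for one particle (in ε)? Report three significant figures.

Eᵢ/kT = 0.33557, 1.3423, 2.0134, 3.0201.
Z = Σ e^(−Eᵢ/kT) = e^(−0.33557) + e^(−1.3423) + e^(−2.0134) + e^(−3.0201) = 0.71493 + 0.26124 + 0.13353 + 0.048796 = 1.1585.
⟨E⟩ = Σ Eᵢ e^(−Eᵢ/kT) / Z = (0.5·0.71493 + 2·0.26124 + 3·0.13353 + 4.5·0.048796) / 1.1585 = 1.29 ε.

1.29 ε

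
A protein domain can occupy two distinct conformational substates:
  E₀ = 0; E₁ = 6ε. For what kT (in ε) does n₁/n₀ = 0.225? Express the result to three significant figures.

4.02 ε

n₁/n₀ = exp[−(E₁−E₀)/kT] = 0.225.
⇒ (E₁−E₀)/kT = ln(1/0.225) = ln(4.4444) = 1.4916.
kT = 6ε / 1.4916 = 4.02 ε.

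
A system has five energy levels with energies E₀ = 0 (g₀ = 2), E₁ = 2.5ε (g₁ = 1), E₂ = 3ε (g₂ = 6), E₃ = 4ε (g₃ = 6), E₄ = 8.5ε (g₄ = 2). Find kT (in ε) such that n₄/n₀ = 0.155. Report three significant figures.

4.56 ε

n₄/n₀ = (g₄/g₀) exp[−(E₄−E₀)/kT] = 0.155.
⇒ (E₄−E₀)/kT = ln((2/2)/0.155) = ln(6.4516) = 1.8643.
kT = 8.5ε / 1.8643 = 4.56 ε.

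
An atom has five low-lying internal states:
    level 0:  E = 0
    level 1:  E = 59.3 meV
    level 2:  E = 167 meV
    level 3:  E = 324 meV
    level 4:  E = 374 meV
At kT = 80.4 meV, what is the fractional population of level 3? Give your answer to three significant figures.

0.0109

Eᵢ/kT = 0, 0.73756, 2.0771, 4.0299, 4.6517.
Z = Σ e^(−Eᵢ/kT) = e^(−0) + e^(−0.73756) + e^(−2.0771) + e^(−4.0299) + e^(−4.6517) = 1.0000 + 0.47828 + 0.12529 + 0.017776 + 0.0095454 = 1.6309.
P₃ = e^(−E₃/kT) / Z = 0.017776/1.6309 = 0.0109.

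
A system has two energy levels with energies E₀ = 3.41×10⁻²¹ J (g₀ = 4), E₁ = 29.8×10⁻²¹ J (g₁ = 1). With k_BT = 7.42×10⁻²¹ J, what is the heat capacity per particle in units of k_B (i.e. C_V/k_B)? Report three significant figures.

Eᵢ/kT = 0.45957, 4.0162.
Z = Σ gᵢe^(−Eᵢ/kT) = 4·e^(−0.45957) + 1·e^(−4.0162) = 2.5262 + 0.018021 = 2.5442.
⟨E⟩ = 3.5970, ⟨E²⟩ = 17.836.
C_V/k_B = (⟨E²⟩ − ⟨E⟩²)/(kT)² = (17.836 − 12.938)/55.056 = 0.0890.

0.0890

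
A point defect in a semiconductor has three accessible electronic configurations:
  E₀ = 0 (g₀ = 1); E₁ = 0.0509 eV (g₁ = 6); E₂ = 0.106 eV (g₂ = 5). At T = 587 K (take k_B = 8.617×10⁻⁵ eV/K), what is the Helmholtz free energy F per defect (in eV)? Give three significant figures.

k_BT = 8.617×10⁻⁵ × 587 K = 0.050582 eV.
Eᵢ/kT = 0, 1.0063, 2.0956.
Z = Σ gᵢe^(−Eᵢ/kT) = 1·e^(−0) + 6·e^(−1.0063) + 5·e^(−2.0956) = 1.0000 + 2.1934 + 0.61498 = 3.8084.
F = −kT ln Z = −0.050582 × ln(3.8084) = −0.050582 × 1.3372 = -0.0676 eV.

-0.0676 eV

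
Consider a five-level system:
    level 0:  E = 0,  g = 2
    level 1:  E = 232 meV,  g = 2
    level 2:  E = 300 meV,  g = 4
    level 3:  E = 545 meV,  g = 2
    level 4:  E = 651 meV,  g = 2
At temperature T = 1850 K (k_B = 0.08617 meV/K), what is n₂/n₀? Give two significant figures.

k_BT = 0.08617 × 1850 K = 159.4 meV.
n₂/n₀ = (g₂/g₀) exp[−(E₂−E₀)/kT] = (4/2) × exp(−(300 meV)/(159.4 meV)) = (4/2) × exp(-1.882) = 0.30.

0.30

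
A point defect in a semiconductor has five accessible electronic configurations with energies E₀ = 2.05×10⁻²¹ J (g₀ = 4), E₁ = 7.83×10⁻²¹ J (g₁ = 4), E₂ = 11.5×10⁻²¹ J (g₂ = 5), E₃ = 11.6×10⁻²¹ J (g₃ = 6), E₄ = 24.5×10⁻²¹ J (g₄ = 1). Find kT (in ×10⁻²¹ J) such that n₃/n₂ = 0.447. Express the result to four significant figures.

0.1013 ×10⁻²¹ J

n₃/n₂ = (g₃/g₂) exp[−(E₃−E₂)/kT] = 0.447.
⇒ (E₃−E₂)/kT = ln((6/5)/0.447) = ln(2.68456) = 0.987517.
kT = 0.1 ×10⁻²¹ J / 0.987517 = 0.1013 ×10⁻²¹ J.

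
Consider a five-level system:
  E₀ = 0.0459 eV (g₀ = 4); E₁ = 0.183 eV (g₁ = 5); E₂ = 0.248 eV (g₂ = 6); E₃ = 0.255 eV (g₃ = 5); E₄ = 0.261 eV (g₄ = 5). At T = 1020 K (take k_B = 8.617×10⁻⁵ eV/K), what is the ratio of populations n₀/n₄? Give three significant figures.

9.25

k_BT = 8.617×10⁻⁵ × 1020 K = 0.087893 eV.
n₀/n₄ = (g₀/g₄) exp[−(E₀−E₄)/kT] = (4/5) × exp(−(-0.2151 eV)/(0.087893 eV)) = (4/5) × exp(2.4473) = 9.25.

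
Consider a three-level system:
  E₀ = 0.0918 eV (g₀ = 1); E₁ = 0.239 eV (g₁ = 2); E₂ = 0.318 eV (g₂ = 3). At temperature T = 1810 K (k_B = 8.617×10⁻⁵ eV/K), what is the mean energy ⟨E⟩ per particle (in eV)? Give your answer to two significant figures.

k_BT = 8.617×10⁻⁵ × 1810 K = 0.1560 eV.
Eᵢ/kT = 0.5885, 1.532, 2.038.
Z = Σ gᵢe^(−Eᵢ/kT) = 1·e^(−0.5885) + 2·e^(−1.532) + 3·e^(−2.038) = 0.5552 + 0.4322 + 0.3909 = 1.378.
⟨E⟩ = Σ Eᵢ gᵢe^(−Eᵢ/kT) / Z = (0.0918·0.5552 + 0.239·0.4322 + 0.318·0.3909) / 1.378 = 0.20 eV.

0.20 eV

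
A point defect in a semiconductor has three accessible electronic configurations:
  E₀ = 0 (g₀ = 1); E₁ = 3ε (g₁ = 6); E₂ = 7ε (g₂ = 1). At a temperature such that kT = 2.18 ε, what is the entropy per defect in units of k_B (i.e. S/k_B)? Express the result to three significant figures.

Eᵢ/kT = 0, 1.3761, 3.2110.
Z = Σ gᵢe^(−Eᵢ/kT) = 1·e^(−0) + 6·e^(−1.3761) + 1·e^(−3.2110) = 1.0000 + 1.5154 + 0.040316 = 2.5557.
⟨E⟩ = Σ EᵢPᵢ = 1.8893 ε.
S/k_B = ln Z + ⟨E⟩/kT = ln(2.5557) + 1.8893/2.18 = 0.93833 + 0.86665 = 1.80.

1.80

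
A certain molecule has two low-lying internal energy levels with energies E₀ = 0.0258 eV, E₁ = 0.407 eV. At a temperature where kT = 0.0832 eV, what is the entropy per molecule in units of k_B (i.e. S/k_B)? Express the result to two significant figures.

0.057

Eᵢ/kT = 0.3101, 4.892.
Z = Σ e^(−Eᵢ/kT) = e^(−0.3101) + e^(−4.892) = 0.7334 + 0.007506 = 0.7409.
⟨E⟩ = Σ EᵢPᵢ = 0.02966 eV.
S/k_B = ln Z + ⟨E⟩/kT = ln(0.7409) + 0.02966/0.0832 = -0.2999 + 0.3565 = 0.057.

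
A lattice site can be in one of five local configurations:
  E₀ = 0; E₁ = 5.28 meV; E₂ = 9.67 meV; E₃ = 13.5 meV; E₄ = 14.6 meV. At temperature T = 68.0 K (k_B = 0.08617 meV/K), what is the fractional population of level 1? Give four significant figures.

0.2281

k_BT = 0.08617 × 68.0 K = 5.85956 meV.
Eᵢ/kT = 0, 0.901092, 1.65029, 2.30393, 2.49165.
Z = Σ e^(−Eᵢ/kT) = e^(−0) + e^(−0.901092) + e^(−1.65029) + e^(−2.30393) + e^(−2.49165) = 1.00000 + 0.406126 + 0.191994 + 0.0998656 + 0.0827733 = 1.78076.
P₁ = e^(−E₁/kT) / Z = 0.406126/1.78076 = 0.2281.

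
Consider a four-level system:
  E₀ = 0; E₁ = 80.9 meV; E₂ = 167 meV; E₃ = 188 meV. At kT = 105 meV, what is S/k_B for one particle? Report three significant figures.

Eᵢ/kT = 0, 0.77048, 1.5905, 1.7905.
Z = Σ e^(−Eᵢ/kT) = e^(−0) + e^(−0.77048) + e^(−1.5905) + e^(−1.7905) = 1.0000 + 0.46279 + 0.20382 + 0.16688 = 1.8335.
⟨E⟩ = Σ EᵢPᵢ = 56.095 meV.
S/k_B = ln Z + ⟨E⟩/kT = ln(1.8335) + 56.095/105 = 0.60623 + 0.53424 = 1.14.

1.14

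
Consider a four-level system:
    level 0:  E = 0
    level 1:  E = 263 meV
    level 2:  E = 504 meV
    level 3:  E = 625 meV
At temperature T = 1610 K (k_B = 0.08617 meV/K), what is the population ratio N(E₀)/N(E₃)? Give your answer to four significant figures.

k_BT = 0.08617 × 1610 K = 138.734 meV.
n₀/n₃ = exp[−(E₀−E₃)/kT] = exp(−(-625 meV)/(138.734 meV)) = exp(4.50502) = 90.47.

90.47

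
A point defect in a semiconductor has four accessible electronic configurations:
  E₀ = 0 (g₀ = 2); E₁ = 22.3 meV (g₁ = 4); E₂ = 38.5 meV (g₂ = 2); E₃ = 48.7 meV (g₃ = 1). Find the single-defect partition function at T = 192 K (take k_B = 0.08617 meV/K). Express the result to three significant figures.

Z = 3.29

k_BT = 0.08617 × 192 K = 16.545 meV.
Eᵢ/kT = 0, 1.3478, 2.3270, 2.9435.
Z = Σ gᵢe^(−Eᵢ/kT) = 2·e^(−0) + 4·e^(−1.3478) + 2·e^(−2.3270) + 1·e^(−2.9435) = 2.0000 + 1.0392 + 0.19518 + 0.052681 = 3.2871.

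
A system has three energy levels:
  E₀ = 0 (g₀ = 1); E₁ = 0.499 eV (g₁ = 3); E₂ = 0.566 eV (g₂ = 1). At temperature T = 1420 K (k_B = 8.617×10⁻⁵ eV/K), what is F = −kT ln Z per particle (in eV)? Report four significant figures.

-0.007201 eV

k_BT = 8.617×10⁻⁵ × 1420 K = 0.122361 eV.
Eᵢ/kT = 0, 4.07810, 4.62566.
Z = Σ gᵢe^(−Eᵢ/kT) = 1·e^(−0) + 3·e^(−4.07810) + 1·e^(−4.62566) = 1.00000 + 0.0508189 + 0.00979719 = 1.06062.
F = −kT ln Z = −0.122361 × ln(1.06062) = −0.122361 × 0.0588536 = -0.007201 eV.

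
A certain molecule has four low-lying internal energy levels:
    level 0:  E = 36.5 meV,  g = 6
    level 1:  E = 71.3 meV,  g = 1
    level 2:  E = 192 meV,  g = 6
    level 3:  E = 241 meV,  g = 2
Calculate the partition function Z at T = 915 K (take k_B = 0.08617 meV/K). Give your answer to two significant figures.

k_BT = 0.08617 × 915 K = 78.85 meV.
Eᵢ/kT = 0.4629, 0.9042, 2.435, 3.056.
Z = Σ gᵢe^(−Eᵢ/kT) = 6·e^(−0.4629) + 1·e^(−0.9042) + 6·e^(−2.435) + 2·e^(−3.056) = 3.777 + 0.4049 + 0.5256 + 0.09415 = 4.802.

Z = 4.8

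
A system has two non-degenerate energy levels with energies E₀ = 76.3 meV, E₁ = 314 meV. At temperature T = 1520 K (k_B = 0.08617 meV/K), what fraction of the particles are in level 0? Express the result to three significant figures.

k_BT = 0.08617 × 1520 K = 130.98 meV.
Eᵢ/kT = 0.58253, 2.3973.
Z = Σ e^(−Eᵢ/kT) = e^(−0.58253) + e^(−2.3973) = 0.55848 + 0.090963 = 0.64944.
P₀ = e^(−E₀/kT) / Z = 0.55848/0.64944 = 0.860.

0.860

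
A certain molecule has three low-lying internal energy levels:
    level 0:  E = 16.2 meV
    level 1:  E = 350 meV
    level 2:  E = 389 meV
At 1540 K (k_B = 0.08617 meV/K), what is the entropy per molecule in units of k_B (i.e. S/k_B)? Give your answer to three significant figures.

k_BT = 0.08617 × 1540 K = 132.70 meV.
Eᵢ/kT = 0.12208, 2.6375, 2.9314.
Z = Σ e^(−Eᵢ/kT) = e^(−0.12208) + e^(−2.6375) + e^(−2.9314) = 0.88508 + 0.071540 + 0.053322 = 1.0099.
⟨E⟩ = Σ EᵢPᵢ = 59.530 meV.
S/k_B = ln Z + ⟨E⟩/kT = ln(1.0099) + 59.530/132.70 = 0.0098513 + 0.44861 = 0.458.

0.458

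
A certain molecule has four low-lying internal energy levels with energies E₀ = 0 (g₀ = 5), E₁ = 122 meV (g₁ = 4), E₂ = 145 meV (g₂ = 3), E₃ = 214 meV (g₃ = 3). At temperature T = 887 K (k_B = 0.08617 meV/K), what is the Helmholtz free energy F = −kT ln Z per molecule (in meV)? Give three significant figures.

-142 meV

k_BT = 0.08617 × 887 K = 76.433 meV.
Eᵢ/kT = 0, 1.5962, 1.8971, 2.7998.
Z = Σ gᵢe^(−Eᵢ/kT) = 5·e^(−0) + 4·e^(−1.5962) + 3·e^(−1.8971) + 3·e^(−2.7998) = 5.0000 + 0.81066 + 0.45001 + 0.18247 = 6.4431.
F = −kT ln Z = −76.433 × ln(6.4431) = −76.433 × 1.8630 = -142 meV.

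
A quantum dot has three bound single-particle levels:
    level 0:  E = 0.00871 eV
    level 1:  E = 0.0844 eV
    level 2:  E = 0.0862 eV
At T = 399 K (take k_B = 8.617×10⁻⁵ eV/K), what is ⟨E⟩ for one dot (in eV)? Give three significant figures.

k_BT = 8.617×10⁻⁵ × 399 K = 0.034382 eV.
Eᵢ/kT = 0.25333, 2.4548, 2.5071.
Z = Σ e^(−Eᵢ/kT) = e^(−0.25333) + e^(−2.4548) + e^(−2.5071) = 0.77621 + 0.085880 + 0.081504 = 0.94359.
⟨E⟩ = Σ Eᵢ e^(−Eᵢ/kT) / Z = (0.00871·0.77621 + 0.0844·0.085880 + 0.0862·0.081504) / 0.94359 = 0.0223 eV.

0.0223 eV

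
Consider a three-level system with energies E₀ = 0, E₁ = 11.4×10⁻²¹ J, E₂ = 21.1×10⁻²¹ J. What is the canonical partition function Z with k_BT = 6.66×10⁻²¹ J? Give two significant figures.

Eᵢ/kT = 0, 1.712, 3.168.
Z = Σ e^(−Eᵢ/kT) = e^(−0) + e^(−1.712) + e^(−3.168) = 1.000 + 0.1805 + 0.04209 = 1.223.

Z = 1.2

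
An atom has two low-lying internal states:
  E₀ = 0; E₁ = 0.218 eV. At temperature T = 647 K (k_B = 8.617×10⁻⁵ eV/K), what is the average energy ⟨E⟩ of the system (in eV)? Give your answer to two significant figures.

0.0043 eV

k_BT = 8.617×10⁻⁵ × 647 K = 0.05575 eV.
Eᵢ/kT = 0, 3.910.
Z = Σ e^(−Eᵢ/kT) = e^(−0) + e^(−3.910) = 1.000 + 0.02004 = 1.020.
⟨E⟩ = Σ Eᵢ e^(−Eᵢ/kT) / Z = (0·1.000 + 0.218·0.02004) / 1.020 = 0.0043 eV.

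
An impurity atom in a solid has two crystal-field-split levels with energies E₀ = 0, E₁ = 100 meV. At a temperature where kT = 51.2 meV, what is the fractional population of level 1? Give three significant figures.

Eᵢ/kT = 0, 1.9531.
Z = Σ e^(−Eᵢ/kT) = e^(−0) + e^(−1.9531) = 1.0000 + 0.14183 = 1.1418.
P₁ = e^(−E₁/kT) / Z = 0.14183/1.1418 = 0.124.

0.124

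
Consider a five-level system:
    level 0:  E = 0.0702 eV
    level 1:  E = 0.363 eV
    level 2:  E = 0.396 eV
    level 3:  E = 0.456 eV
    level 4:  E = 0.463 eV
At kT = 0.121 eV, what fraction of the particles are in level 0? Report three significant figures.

0.809

Eᵢ/kT = 0.58017, 3.0000, 3.2727, 3.7686, 3.8264.
Z = Σ e^(−Eᵢ/kT) = e^(−0.58017) + e^(−3.0000) + e^(−3.2727) + e^(−3.7686) + e^(−3.8264) = 0.55980 + 0.049787 + 0.037904 + 0.023084 + 0.021788 = 0.69236.
P₀ = e^(−E₀/kT) / Z = 0.55980/0.69236 = 0.809.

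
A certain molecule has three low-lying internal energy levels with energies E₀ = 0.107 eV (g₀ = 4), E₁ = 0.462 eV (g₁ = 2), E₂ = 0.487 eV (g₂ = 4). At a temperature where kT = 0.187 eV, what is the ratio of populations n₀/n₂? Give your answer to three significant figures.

n₀/n₂ = (g₀/g₂) exp[−(E₀−E₂)/kT] = (4/4) × exp(−(-0.380 eV)/(0.187 eV)) = (4/4) × exp(2.0321) = 7.63.

7.63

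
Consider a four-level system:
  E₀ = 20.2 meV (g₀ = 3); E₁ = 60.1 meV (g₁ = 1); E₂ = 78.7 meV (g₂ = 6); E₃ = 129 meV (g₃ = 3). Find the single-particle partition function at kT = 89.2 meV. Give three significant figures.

Eᵢ/kT = 0.22646, 0.67377, 0.88229, 1.4462.
Z = Σ gᵢe^(−Eᵢ/kT) = 3·e^(−0.22646) + 1·e^(−0.67377) + 6·e^(−0.88229) + 3·e^(−1.4462) = 2.3921 + 0.50978 + 2.4830 + 0.70639 = 6.0913.

Z = 6.09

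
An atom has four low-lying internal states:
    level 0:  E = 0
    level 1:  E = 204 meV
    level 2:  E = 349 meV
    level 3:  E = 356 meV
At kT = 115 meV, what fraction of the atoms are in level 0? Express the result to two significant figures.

Eᵢ/kT = 0, 1.774, 3.035, 3.096.
Z = Σ e^(−Eᵢ/kT) = e^(−0) + e^(−1.774) + e^(−3.035) + e^(−3.096) = 1.000 + 0.1697 + 0.04807 + 0.04523 = 1.263.
P₀ = e^(−E₀/kT) / Z = 1.000/1.263 = 0.79.

0.79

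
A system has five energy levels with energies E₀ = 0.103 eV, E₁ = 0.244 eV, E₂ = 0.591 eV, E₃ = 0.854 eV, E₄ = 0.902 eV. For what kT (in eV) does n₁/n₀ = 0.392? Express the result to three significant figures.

n₁/n₀ = exp[−(E₁−E₀)/kT] = 0.392.
⇒ (E₁−E₀)/kT = ln(1/0.392) = ln(2.5510) = 0.93649.
kT = 0.141 eV / 0.93649 = 0.151 eV.

0.151 eV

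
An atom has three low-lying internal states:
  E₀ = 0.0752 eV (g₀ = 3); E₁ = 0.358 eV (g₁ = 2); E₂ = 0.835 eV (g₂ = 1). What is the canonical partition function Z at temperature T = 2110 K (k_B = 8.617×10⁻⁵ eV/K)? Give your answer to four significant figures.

k_BT = 8.617×10⁻⁵ × 2110 K = 0.181819 eV.
Eᵢ/kT = 0.413598, 1.96899, 4.59248.
Z = Σ gᵢe^(−Eᵢ/kT) = 3·e^(−0.413598) + 2·e^(−1.96899) + 1·e^(−4.59248) = 1.98380 + 0.279196 + 0.0101277 = 2.27312.

Z = 2.273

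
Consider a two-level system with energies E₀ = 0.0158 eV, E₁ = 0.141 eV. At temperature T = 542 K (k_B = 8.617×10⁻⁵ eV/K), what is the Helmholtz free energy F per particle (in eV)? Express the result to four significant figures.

k_BT = 8.617×10⁻⁵ × 542 K = 0.0467041 eV.
Eᵢ/kT = 0.338300, 3.01901.
Z = Σ e^(−Eᵢ/kT) = e^(−0.338300) + e^(−3.01901) = 0.712981 + 0.0488496 = 0.761831.
F = −kT ln Z = −0.0467041 × ln(0.761831) = −0.0467041 × -0.272031 = 0.01270 eV.

0.01270 eV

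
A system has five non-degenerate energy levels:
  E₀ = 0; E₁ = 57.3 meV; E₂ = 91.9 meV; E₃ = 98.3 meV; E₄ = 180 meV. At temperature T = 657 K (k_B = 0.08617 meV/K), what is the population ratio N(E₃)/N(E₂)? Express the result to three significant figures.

0.893

k_BT = 0.08617 × 657 K = 56.614 meV.
n₃/n₂ = exp[−(E₃−E₂)/kT] = exp(−(6.4 meV)/(56.614 meV)) = exp(-0.11305) = 0.893.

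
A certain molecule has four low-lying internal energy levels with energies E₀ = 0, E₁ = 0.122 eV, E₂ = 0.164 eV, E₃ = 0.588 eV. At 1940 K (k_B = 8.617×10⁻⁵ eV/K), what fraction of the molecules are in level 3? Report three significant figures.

0.0157

k_BT = 8.617×10⁻⁵ × 1940 K = 0.16717 eV.
Eᵢ/kT = 0, 0.72980, 0.98104, 3.5174.
Z = Σ e^(−Eᵢ/kT) = e^(−0) + e^(−0.72980) + e^(−0.98104) + e^(−3.5174) = 1.0000 + 0.48201 + 0.37492 + 0.029676 = 1.8866.
P₃ = e^(−E₃/kT) / Z = 0.029676/1.8866 = 0.0157.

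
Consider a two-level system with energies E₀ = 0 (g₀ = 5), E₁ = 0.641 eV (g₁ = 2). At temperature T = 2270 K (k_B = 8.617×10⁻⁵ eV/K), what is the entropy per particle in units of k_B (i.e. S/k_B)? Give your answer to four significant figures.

1.673

k_BT = 8.617×10⁻⁵ × 2270 K = 0.195606 eV.
Eᵢ/kT = 0, 3.27700.
Z = Σ gᵢe^(−Eᵢ/kT) = 5·e^(−0) + 2·e^(−3.27700) = 5.00000 + 0.0754826 = 5.07548.
⟨E⟩ = Σ EᵢPᵢ = 0.00953296 eV.
S/k_B = ln Z + ⟨E⟩/kT = ln(5.07548) + 0.00953296/0.195606 = 1.62442 + 0.0487355 = 1.673.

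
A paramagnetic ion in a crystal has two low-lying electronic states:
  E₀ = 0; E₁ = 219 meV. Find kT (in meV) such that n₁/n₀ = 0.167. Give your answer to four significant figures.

n₁/n₀ = exp[−(E₁−E₀)/kT] = 0.167.
⇒ (E₁−E₀)/kT = ln(1/0.167) = ln(5.98802) = 1.78976.
kT = 219 meV / 1.78976 = 122.4 meV.

122.4 meV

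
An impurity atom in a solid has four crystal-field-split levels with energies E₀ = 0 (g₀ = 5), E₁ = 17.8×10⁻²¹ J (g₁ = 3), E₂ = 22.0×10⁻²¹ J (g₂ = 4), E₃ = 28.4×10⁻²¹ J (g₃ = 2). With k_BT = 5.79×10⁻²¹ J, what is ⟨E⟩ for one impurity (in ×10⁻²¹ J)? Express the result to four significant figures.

0.9267 ×10⁻²¹ J

Eᵢ/kT = 0, 3.07427, 3.79965, 4.90501.
Z = Σ gᵢe^(−Eᵢ/kT) = 5·e^(−0) + 3·e^(−3.07427) + 4·e^(−3.79965) + 2·e^(−4.90501) = 5.00000 + 0.138670 + 0.0895144 + 0.0148187 = 5.24300.
⟨E⟩ = Σ Eᵢ gᵢe^(−Eᵢ/kT) / Z = (0·5.00000 + 17.8·0.138670 + 22.0·0.0895144 + 28.4·0.0148187) / 5.24300 = 0.9267 ×10⁻²¹ J.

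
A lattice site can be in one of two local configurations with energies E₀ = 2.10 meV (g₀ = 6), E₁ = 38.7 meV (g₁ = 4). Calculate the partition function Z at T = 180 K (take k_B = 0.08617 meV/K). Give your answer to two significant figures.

k_BT = 0.08617 × 180 K = 15.51 meV.
Eᵢ/kT = 0.1354, 2.495.
Z = Σ gᵢe^(−Eᵢ/kT) = 6·e^(−0.1354) + 4·e^(−2.495) = 5.240 + 0.3300 = 5.570.

Z = 5.6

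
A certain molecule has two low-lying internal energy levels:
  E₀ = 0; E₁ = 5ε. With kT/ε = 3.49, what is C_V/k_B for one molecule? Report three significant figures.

0.319

Eᵢ/kT = 0, 1.4327.
Z = Σ e^(−Eᵢ/kT) = e^(−0) + e^(−1.4327) = 1.0000 + 0.23866 = 1.2387.
⟨E⟩ = 0.96335 ε, ⟨E²⟩ = 4.8167 ε².
C_V/k_B = (⟨E²⟩ − ⟨E⟩²)/(kT)² = (4.8167 − 0.92804)/12.180 = 0.319.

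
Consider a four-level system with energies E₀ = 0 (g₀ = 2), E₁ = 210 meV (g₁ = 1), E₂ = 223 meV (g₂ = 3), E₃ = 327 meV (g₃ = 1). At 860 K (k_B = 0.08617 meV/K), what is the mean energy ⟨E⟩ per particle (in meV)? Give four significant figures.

k_BT = 0.08617 × 860 K = 74.1062 meV.
Eᵢ/kT = 0, 2.83377, 3.00919, 4.41259.
Z = Σ gᵢe^(−Eᵢ/kT) = 2·e^(−0) + 1·e^(−2.83377) + 3·e^(−3.00919) + 1·e^(−4.41259) = 2.00000 + 0.0587908 + 0.147995 + 0.0121237 = 2.21891.
⟨E⟩ = Σ Eᵢ gᵢe^(−Eᵢ/kT) / Z = (0·2.00000 + 210·0.0587908 + 223·0.147995 + 327·0.0121237) / 2.21891 = 22.22 meV.

22.22 meV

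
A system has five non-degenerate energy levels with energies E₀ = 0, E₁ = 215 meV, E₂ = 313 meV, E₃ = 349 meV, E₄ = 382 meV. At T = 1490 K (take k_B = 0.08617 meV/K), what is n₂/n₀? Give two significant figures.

0.087

k_BT = 0.08617 × 1490 K = 128.4 meV.
n₂/n₀ = exp[−(E₂−E₀)/kT] = exp(−(313 meV)/(128.4 meV)) = exp(-2.438) = 0.087.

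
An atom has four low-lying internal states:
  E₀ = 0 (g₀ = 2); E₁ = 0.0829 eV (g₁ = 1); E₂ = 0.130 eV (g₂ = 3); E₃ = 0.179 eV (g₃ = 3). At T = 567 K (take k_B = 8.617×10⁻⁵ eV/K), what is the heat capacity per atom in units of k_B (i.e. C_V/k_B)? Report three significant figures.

1.02

k_BT = 8.617×10⁻⁵ × 567 K = 0.048858 eV.
Eᵢ/kT = 0, 1.6968, 2.6608, 3.6637.
Z = Σ gᵢe^(−Eᵢ/kT) = 2·e^(−0) + 1·e^(−1.6968) + 3·e^(−2.6608) + 3·e^(−3.6637) = 2.0000 + 0.18327 + 0.20968 + 0.076912 = 2.4699.
⟨E⟩ = 0.022762 eV, ⟨E²⟩ = 0.0029424 eV².
C_V/k_B = (⟨E²⟩ − ⟨E⟩²)/(kT)² = (0.0029424 − 0.00051811)/0.0023871 = 1.02.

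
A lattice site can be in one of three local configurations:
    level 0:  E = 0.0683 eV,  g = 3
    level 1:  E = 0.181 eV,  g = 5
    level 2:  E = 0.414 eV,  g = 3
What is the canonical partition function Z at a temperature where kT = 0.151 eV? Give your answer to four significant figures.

Z = 3.610

Eᵢ/kT = 0.452318, 1.19868, 2.74172.
Z = Σ gᵢe^(−Eᵢ/kT) = 3·e^(−0.452318) + 5·e^(−1.19868) + 3·e^(−2.74172) = 1.90846 + 1.50796 + 0.193378 = 3.60980.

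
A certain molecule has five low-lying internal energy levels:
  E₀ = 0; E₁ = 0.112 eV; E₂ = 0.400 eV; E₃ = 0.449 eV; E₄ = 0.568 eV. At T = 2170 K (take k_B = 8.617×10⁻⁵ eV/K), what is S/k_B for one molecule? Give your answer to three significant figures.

k_BT = 8.617×10⁻⁵ × 2170 K = 0.18699 eV.
Eᵢ/kT = 0, 0.59896, 2.1392, 2.4012, 3.0376.
Z = Σ e^(−Eᵢ/kT) = e^(−0) + e^(−0.59896) + e^(−2.1392) + e^(−2.4012) + e^(−3.0376) = 1.0000 + 0.54938 + 0.11775 + 0.090609 + 0.047950 = 1.8057.
⟨E⟩ = Σ EᵢPᵢ = 0.097773 eV.
S/k_B = ln Z + ⟨E⟩/kT = ln(1.8057) + 0.097773/0.18699 = 0.59095 + 0.52288 = 1.11.

1.11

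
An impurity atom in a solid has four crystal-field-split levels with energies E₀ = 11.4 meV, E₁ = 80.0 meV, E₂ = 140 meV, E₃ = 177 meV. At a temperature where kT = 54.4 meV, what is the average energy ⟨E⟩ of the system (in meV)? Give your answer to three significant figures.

39.1 meV

Eᵢ/kT = 0.20956, 1.4706, 2.5735, 3.2537.
Z = Σ e^(−Eᵢ/kT) = e^(−0.20956) + e^(−1.4706) + e^(−2.5735) + e^(−3.2537) = 0.81094 + 0.22979 + 0.076268 + 0.038631 = 1.1556.
⟨E⟩ = Σ Eᵢ e^(−Eᵢ/kT) / Z = (11.4·0.81094 + 80.0·0.22979 + 140·0.076268 + 177·0.038631) / 1.1556 = 39.1 meV.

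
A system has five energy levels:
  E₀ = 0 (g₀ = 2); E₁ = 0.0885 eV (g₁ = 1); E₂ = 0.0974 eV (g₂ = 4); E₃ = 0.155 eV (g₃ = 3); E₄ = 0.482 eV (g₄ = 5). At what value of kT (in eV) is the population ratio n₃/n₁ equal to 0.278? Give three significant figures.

0.0280 eV

n₃/n₁ = (g₃/g₁) exp[−(E₃−E₁)/kT] = 0.278.
⇒ (E₃−E₁)/kT = ln((3/1)/0.278) = ln(10.791) = 2.3787.
kT = 0.0665 eV / 2.3787 = 0.0280 eV.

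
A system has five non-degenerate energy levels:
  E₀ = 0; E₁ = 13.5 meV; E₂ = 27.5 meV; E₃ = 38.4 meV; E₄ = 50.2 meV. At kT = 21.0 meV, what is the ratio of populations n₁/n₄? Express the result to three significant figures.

5.74

n₁/n₄ = exp[−(E₁−E₄)/kT] = exp(−(-36.7 meV)/(21.0 meV)) = exp(1.7476) = 5.74.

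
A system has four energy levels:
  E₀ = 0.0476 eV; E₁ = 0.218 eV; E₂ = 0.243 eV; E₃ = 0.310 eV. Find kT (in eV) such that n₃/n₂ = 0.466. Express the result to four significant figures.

0.08775 eV

n₃/n₂ = exp[−(E₃−E₂)/kT] = 0.466.
⇒ (E₃−E₂)/kT = ln(1/0.466) = ln(2.14592) = 0.763568.
kT = 0.067 eV / 0.763568 = 0.08775 eV.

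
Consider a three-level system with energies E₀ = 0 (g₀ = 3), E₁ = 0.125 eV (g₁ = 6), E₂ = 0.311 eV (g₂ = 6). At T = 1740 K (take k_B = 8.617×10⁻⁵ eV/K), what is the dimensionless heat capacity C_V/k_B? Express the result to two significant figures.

k_BT = 8.617×10⁻⁵ × 1740 K = 0.1499 eV.
Eᵢ/kT = 0, 0.8339, 2.075.
Z = Σ gᵢe^(−Eᵢ/kT) = 3·e^(−0) + 6·e^(−0.8339) + 6·e^(−2.075) = 3.000 + 2.606 + 0.7533 = 6.359.
⟨E⟩ = 0.08807 eV, ⟨E²⟩ = 0.01786 eV².
C_V/k_B = (⟨E²⟩ − ⟨E⟩²)/(kT)² = (0.01786 − 0.007756)/0.02247 = 0.45.

0.45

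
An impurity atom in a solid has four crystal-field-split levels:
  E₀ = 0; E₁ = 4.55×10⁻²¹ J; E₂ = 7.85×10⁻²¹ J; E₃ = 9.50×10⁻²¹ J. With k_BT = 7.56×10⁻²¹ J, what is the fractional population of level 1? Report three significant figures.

Eᵢ/kT = 0, 0.60185, 1.0384, 1.2566.
Z = Σ e^(−Eᵢ/kT) = e^(−0) + e^(−0.60185) + e^(−1.0384) + e^(−1.2566) = 1.0000 + 0.54780 + 0.35402 + 0.28462 = 2.1864.
P₁ = e^(−E₁/kT) / Z = 0.54780/2.1864 = 0.251.

0.251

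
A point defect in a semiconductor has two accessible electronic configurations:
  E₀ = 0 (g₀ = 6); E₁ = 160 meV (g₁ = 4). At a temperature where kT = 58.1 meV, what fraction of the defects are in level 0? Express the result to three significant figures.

0.959

Eᵢ/kT = 0, 2.7539.
Z = Σ gᵢe^(−Eᵢ/kT) = 6·e^(−0) + 4·e^(−2.7539) = 6.0000 + 0.25472 = 6.2547.
P₀ = g₀ e^(−E₀/kT) / Z = 6.0000/6.2547 = 0.959.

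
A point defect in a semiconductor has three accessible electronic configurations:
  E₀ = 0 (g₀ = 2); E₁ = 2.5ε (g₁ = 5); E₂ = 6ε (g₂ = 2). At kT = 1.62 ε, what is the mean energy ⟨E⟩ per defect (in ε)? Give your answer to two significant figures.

Eᵢ/kT = 0, 1.543, 3.704.
Z = Σ gᵢe^(−Eᵢ/kT) = 2·e^(−0) + 5·e^(−1.543) + 2·e^(−3.704) = 2.000 + 1.069 + 0.04925 = 3.118.
⟨E⟩ = Σ Eᵢ gᵢe^(−Eᵢ/kT) / Z = (0·2.000 + 2.5·1.069 + 6·0.04925) / 3.118 = 0.95 ε.

0.95 ε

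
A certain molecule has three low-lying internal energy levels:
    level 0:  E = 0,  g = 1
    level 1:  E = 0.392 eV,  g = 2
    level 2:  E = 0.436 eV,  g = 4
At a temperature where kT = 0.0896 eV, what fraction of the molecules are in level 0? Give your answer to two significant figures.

Eᵢ/kT = 0, 4.375, 4.866.
Z = Σ gᵢe^(−Eᵢ/kT) = 1·e^(−0) + 2·e^(−4.375) + 4·e^(−4.866) = 1.000 + 0.02518 + 0.03082 = 1.056.
P₀ = g₀ e^(−E₀/kT) / Z = 1.000/1.056 = 0.95.

0.95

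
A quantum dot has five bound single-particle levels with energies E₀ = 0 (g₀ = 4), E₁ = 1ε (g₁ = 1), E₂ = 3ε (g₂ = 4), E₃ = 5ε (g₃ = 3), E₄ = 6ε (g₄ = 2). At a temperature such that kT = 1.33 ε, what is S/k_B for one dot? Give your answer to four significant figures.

1.940

Eᵢ/kT = 0, 0.751880, 2.25564, 3.75940, 4.51128.
Z = Σ gᵢe^(−Eᵢ/kT) = 4·e^(−0) + 1·e^(−0.751880) + 4·e^(−2.25564) + 3·e^(−3.75940) + 2·e^(−4.51128) = 4.00000 + 0.471479 + 0.419226 + 0.0698931 + 0.0219688 = 4.98257.
⟨E⟩ = Σ EᵢPᵢ = 0.443634 ε.
S/k_B = ln Z + ⟨E⟩/kT = ln(4.98257) + 0.443634/1.33 = 1.60595 + 0.333559 = 1.940.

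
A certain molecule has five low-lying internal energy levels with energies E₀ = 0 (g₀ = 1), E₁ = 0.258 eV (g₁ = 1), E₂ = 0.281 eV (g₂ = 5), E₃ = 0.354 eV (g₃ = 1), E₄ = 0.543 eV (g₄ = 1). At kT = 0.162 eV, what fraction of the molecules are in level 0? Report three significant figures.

Eᵢ/kT = 0, 1.5926, 1.7346, 2.1852, 3.3519.
Z = Σ gᵢe^(−Eᵢ/kT) = 1·e^(−0) + 1·e^(−1.5926) + 5·e^(−1.7346) + 1·e^(−2.1852) + 1·e^(−3.3519) = 1.0000 + 0.20340 + 0.88235 + 0.11246 + 0.035018 = 2.2332.
P₀ = g₀ e^(−E₀/kT) / Z = 1.0000/2.2332 = 0.448.

0.448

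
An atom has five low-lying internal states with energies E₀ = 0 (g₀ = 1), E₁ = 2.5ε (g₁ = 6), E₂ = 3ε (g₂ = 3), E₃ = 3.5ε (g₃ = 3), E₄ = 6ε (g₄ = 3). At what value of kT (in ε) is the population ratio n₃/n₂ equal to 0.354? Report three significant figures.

n₃/n₂ = (g₃/g₂) exp[−(E₃−E₂)/kT] = 0.354.
⇒ (E₃−E₂)/kT = ln((3/3)/0.354) = ln(2.8249) = 1.0385.
kT = 0.5ε / 1.0385 = 0.481 ε.

0.481 ε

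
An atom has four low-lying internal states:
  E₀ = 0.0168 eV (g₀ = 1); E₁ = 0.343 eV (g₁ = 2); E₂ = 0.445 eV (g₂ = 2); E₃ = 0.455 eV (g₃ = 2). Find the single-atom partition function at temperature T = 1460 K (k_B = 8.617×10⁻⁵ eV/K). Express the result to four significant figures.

Z = 1.118

k_BT = 8.617×10⁻⁵ × 1460 K = 0.125808 eV.
Eᵢ/kT = 0.133537, 2.72638, 3.53714, 3.61662.
Z = Σ gᵢe^(−Eᵢ/kT) = 1·e^(−0.133537) + 2·e^(−2.72638) + 2·e^(−3.53714) + 2·e^(−3.61662) = 0.874995 + 0.130912 + 0.0581928 + 0.0537467 = 1.11785.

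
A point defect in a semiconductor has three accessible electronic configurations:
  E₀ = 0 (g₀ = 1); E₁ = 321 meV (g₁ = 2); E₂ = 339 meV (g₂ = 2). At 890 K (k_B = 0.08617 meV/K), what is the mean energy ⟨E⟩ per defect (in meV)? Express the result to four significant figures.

k_BT = 0.08617 × 890 K = 76.6913 meV.
Eᵢ/kT = 0, 4.18561, 4.42032.
Z = Σ gᵢe^(−Eᵢ/kT) = 1·e^(−0) + 2·e^(−4.18561) + 2·e^(−4.42032) = 1.00000 + 0.0304258 + 0.0240608 = 1.05449.
⟨E⟩ = Σ Eᵢ gᵢe^(−Eᵢ/kT) / Z = (0·1.00000 + 321·0.0304258 + 339·0.0240608) / 1.05449 = 17.00 meV.

17.00 meV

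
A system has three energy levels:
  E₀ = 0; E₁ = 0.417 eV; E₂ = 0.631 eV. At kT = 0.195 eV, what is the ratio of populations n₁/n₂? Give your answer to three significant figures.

3.00

n₁/n₂ = exp[−(E₁−E₂)/kT] = exp(−(-0.214 eV)/(0.195 eV)) = exp(1.0974) = 3.00.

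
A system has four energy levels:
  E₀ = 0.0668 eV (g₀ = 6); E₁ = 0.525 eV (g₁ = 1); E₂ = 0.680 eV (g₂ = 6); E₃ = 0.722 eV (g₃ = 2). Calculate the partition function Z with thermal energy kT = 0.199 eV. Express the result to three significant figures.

Z = 4.61

Eᵢ/kT = 0.33568, 2.6382, 3.4171, 3.6281.
Z = Σ gᵢe^(−Eᵢ/kT) = 6·e^(−0.33568) + 1·e^(−2.6382) + 6·e^(−3.4171) + 2·e^(−3.6281) = 4.2891 + 0.071490 + 0.19684 + 0.053133 = 4.6106.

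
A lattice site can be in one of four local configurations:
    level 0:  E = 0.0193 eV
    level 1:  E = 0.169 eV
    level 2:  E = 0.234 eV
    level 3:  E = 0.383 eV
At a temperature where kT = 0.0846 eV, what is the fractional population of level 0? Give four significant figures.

Eᵢ/kT = 0.228132, 1.99764, 2.76596, 4.52719.
Z = Σ e^(−Eᵢ/kT) = e^(−0.228132) + e^(−1.99764) + e^(−2.76596) + e^(−4.52719) = 0.796019 + 0.135655 + 0.0629157 + 0.0108110 = 1.00540.
P₀ = e^(−E₀/kT) / Z = 0.796019/1.00540 = 0.7917.

0.7917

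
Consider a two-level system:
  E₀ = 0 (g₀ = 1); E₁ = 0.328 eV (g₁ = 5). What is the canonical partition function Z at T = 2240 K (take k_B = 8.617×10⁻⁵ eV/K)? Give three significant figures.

k_BT = 8.617×10⁻⁵ × 2240 K = 0.19302 eV.
Eᵢ/kT = 0, 1.6993.
Z = Σ gᵢe^(−Eᵢ/kT) = 1·e^(−0) + 5·e^(−1.6993) = 1.0000 + 0.91406 = 1.9141.

Z = 1.91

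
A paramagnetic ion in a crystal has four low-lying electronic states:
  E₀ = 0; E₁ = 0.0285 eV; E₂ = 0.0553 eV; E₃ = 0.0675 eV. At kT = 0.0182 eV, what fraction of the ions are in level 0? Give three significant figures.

0.780

Eᵢ/kT = 0, 1.5659, 3.0385, 3.7088.
Z = Σ e^(−Eᵢ/kT) = e^(−0) + e^(−1.5659) + e^(−3.0385) + e^(−3.7088) = 1.0000 + 0.20890 + 0.047907 + 0.024507 = 1.2813.
P₀ = e^(−E₀/kT) / Z = 1.0000/1.2813 = 0.780.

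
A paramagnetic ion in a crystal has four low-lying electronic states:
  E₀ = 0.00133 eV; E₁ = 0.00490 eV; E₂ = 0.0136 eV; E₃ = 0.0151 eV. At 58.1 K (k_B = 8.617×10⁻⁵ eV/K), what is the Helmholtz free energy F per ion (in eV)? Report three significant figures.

k_BT = 8.617×10⁻⁵ × 58.1 K = 0.0050065 eV.
Eᵢ/kT = 0.26565, 0.97873, 2.7165, 3.0161.
Z = Σ e^(−Eᵢ/kT) = e^(−0.26565) + e^(−0.97873) + e^(−2.7165) + e^(−3.0161) = 0.76671 + 0.37579 + 0.066106 + 0.048992 = 1.2576.
F = −kT ln Z = −0.0050065 × ln(1.2576) = −0.0050065 × 0.22921 = -0.00115 eV.

-0.00115 eV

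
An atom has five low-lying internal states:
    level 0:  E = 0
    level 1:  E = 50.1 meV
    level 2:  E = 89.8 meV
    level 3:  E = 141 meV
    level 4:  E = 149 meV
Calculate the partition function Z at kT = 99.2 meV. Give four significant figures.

Eᵢ/kT = 0, 0.505040, 0.905242, 1.42137, 1.50202.
Z = Σ e^(−Eᵢ/kT) = e^(−0) + e^(−0.505040) + e^(−0.905242) + e^(−1.42137) + e^(−1.50202) = 1.00000 + 0.603481 + 0.404444 + 0.241383 + 0.222680 = 2.47199.

Z = 2.472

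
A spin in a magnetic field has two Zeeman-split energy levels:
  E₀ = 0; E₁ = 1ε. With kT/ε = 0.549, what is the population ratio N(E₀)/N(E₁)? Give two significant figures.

n₀/n₁ = exp[−(E₀−E₁)/kT] = exp(−(-1ε)/(0.549ε)) = exp(1.821) = 6.2.

6.2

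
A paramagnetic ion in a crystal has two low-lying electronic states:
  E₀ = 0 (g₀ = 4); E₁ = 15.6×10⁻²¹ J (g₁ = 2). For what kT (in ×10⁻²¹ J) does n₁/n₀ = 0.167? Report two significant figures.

14 ×10⁻²¹ J

n₁/n₀ = (g₁/g₀) exp[−(E₁−E₀)/kT] = 0.167.
⇒ (E₁−E₀)/kT = ln((2/4)/0.167) = ln(2.994) = 1.097.
kT = 15.6 ×10⁻²¹ J / 1.097 = 14 ×10⁻²¹ J.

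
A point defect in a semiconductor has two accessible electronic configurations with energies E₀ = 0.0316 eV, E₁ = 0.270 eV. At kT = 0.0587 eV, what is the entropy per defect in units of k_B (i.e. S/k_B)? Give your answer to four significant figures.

Eᵢ/kT = 0.538330, 4.59966.
Z = Σ e^(−Eᵢ/kT) = e^(−0.538330) + e^(−4.59966) = 0.583722 + 0.0100553 = 0.593777.
⟨E⟩ = Σ EᵢPᵢ = 0.0356372 eV.
S/k_B = ln Z + ⟨E⟩/kT = ln(0.593777) + 0.0356372/0.0587 = -0.521251 + 0.607107 = 0.08586.

0.08586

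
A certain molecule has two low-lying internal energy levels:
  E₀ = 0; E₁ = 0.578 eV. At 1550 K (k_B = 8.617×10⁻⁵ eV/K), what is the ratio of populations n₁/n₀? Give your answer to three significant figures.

k_BT = 8.617×10⁻⁵ × 1550 K = 0.13356 eV.
n₁/n₀ = exp[−(E₁−E₀)/kT] = exp(−(0.578 eV)/(0.13356 eV)) = exp(-4.3276) = 0.0132.

0.0132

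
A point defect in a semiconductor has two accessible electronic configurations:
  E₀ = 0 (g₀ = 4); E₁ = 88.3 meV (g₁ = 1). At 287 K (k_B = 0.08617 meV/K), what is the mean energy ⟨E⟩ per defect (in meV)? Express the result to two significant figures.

0.62 meV

k_BT = 0.08617 × 287 K = 24.73 meV.
Eᵢ/kT = 0, 3.571.
Z = Σ gᵢe^(−Eᵢ/kT) = 4·e^(−0) + 1·e^(−3.571) = 4.000 + 0.02813 = 4.028.
⟨E⟩ = Σ Eᵢ gᵢe^(−Eᵢ/kT) / Z = (0·4.000 + 88.3·0.02813) / 4.028 = 0.62 meV.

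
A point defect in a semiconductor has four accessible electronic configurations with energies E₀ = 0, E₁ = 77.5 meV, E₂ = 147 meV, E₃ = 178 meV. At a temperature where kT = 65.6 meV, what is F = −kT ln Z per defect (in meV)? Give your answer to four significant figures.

Eᵢ/kT = 0, 1.18140, 2.24085, 2.71341.
Z = Σ e^(−Eᵢ/kT) = e^(−0) + e^(−1.18140) + e^(−2.24085) + e^(−2.71341) = 1.00000 + 0.306849 + 0.106368 + 0.0663103 = 1.47953.
F = −kT ln Z = −65.6 × ln(1.47953) = −65.6 × 0.391724 = -25.70 meV.

-25.70 meV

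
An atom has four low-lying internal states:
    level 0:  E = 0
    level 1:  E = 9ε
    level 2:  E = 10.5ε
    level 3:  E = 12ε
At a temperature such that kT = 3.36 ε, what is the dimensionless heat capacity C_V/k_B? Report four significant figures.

0.9858

Eᵢ/kT = 0, 2.67857, 3.12500, 3.57143.
Z = Σ e^(−Eᵢ/kT) = e^(−0) + e^(−2.67857) + e^(−3.12500) + e^(−3.57143) = 1.00000 + 0.0686613 + 0.0439369 + 0.0281156 = 1.14071.
⟨E⟩ = 1.24193 ε, ⟨E²⟩ = 12.6713 ε².
C_V/k_B = (⟨E²⟩ − ⟨E⟩²)/(kT)² = (12.6713 − 1.54239)/11.2896 = 0.9858.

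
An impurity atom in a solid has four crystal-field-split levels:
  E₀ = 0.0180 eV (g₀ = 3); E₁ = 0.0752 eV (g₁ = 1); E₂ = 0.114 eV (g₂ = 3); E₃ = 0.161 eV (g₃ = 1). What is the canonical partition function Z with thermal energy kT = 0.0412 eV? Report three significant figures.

Eᵢ/kT = 0.43689, 1.8252, 2.7670, 3.9078.
Z = Σ gᵢe^(−Eᵢ/kT) = 3·e^(−0.43689) + 1·e^(−1.8252) + 3·e^(−2.7670) + 1·e^(−3.9078) = 1.9381 + 0.16119 + 0.18855 + 0.020085 = 2.3079.

Z = 2.31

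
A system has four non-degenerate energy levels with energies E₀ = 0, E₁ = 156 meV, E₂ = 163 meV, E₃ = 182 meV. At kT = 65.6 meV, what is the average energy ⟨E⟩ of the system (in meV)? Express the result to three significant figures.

31.8 meV

Eᵢ/kT = 0, 2.3780, 2.4848, 2.7744.
Z = Σ e^(−Eᵢ/kT) = e^(−0) + e^(−2.3780) + e^(−2.4848) + e^(−2.7744) = 1.0000 + 0.092736 + 0.083342 + 0.062387 = 1.2385.
⟨E⟩ = Σ Eᵢ e^(−Eᵢ/kT) / Z = (0·1.0000 + 156·0.092736 + 163·0.083342 + 182·0.062387) / 1.2385 = 31.8 meV.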